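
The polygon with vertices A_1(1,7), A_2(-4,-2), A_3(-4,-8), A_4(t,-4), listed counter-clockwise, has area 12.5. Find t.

Write out the shoelace sum; only the two edges meeting at A_4 involve t:
2·Area = [((-4)·(-4) − t·(-8)) + (t·7 − 1·(-4))] + 50
       = 15·t + 70 = 25
⇒ t = -3.

-3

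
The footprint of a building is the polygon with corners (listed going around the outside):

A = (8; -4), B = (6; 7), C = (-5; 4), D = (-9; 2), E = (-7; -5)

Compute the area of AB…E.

Apply Gauss's area formula: 2A = Σ (x_i·y_{i+1} − x_{i+1}·y_i), indices taken mod 5.
Cross-terms: 80, 59, 26, 59, 68  ⇒  Σ = 292
Area = |Σ|/2 = 146.

146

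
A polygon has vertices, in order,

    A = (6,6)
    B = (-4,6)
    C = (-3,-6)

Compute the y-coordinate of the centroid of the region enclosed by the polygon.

2

Apply the surveyor's formula. First the cross-terms c_i = x_i·y_{i+1} − x_{i+1}·y_i:
  60, 42, 18  ⇒  2A = 120, A = 60.
Then Σ (y_i + y_{i+1})·c_i = 720, so ȳ = 720 / (6·60) = 2.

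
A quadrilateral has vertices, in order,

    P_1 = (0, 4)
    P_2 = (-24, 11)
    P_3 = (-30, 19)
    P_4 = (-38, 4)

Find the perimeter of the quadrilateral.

90

|P_1P_2| = √((-24)² + (7)²) = √625 = 25
|P_2P_3| = √((-6)² + (8)²) = √100 = 10
|P_3P_4| = √((-8)² + (-15)²) = √289 = 17
|P_4P_1| = √((38)² + (0)²) = √1444 = 38
Perimeter = 25 + 10 + 17 + 38 = 90.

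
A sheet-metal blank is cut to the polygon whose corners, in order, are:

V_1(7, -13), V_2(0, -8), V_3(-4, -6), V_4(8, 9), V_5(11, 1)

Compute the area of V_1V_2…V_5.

Apply Gauss's area formula: 2A = Σ (x_i·y_{i+1} − x_{i+1}·y_i), indices taken mod 5.
Σ = (-56) + (-32) + (12) + (-91) + (-150) = -317
Area = |Σ|/2 = 158.5.

158.5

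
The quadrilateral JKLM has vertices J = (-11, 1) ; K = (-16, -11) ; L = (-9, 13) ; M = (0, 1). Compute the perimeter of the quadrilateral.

64

|JK| = √((-5)² + (-12)²) = √169 = 13
|KL| = √((7)² + (24)²) = √625 = 25
|LM| = √((9)² + (-12)²) = √225 = 15
|MJ| = √((-11)² + (0)²) = √121 = 11
Perimeter = 13 + 25 + 15 + 11 = 64.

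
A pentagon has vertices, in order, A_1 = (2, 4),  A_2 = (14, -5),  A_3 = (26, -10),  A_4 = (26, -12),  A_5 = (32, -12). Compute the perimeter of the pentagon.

|A_1A_2| = √((12)² + (-9)²) = √225 = 15
|A_2A_3| = √((12)² + (-5)²) = √169 = 13
|A_3A_4| = √((0)² + (-2)²) = √4 = 2
|A_4A_5| = √((6)² + (0)²) = √36 = 6
|A_5A_1| = √((-30)² + (16)²) = √1156 = 34
Perimeter = 15 + 13 + 2 + 6 + 34 = 70.

70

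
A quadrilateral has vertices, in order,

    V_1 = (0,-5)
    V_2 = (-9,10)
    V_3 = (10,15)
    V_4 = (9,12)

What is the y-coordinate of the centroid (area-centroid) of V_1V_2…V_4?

341/51

Apply Gauss's area formula. First the cross-terms c_i = x_i·y_{i+1} − x_{i+1}·y_i:
  -45, -235, -15, -45  ⇒  2A = -340, A = -170.
Then Σ (y_i + y_{i+1})·c_i = -6820, so ȳ = -6820 / (6·(-170)) = 341/51.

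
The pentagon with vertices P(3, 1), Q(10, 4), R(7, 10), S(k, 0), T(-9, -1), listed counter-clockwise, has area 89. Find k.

The doubled signed area Σ (x_i y_{i+1} − x_{i+1} y_i) is linear in k.
With k=0 it equals 68; the coefficient of k is -11 (from the two edges through S).
So -11·k + 68 = 2·89 = 178 ⇒ k = -10.

-10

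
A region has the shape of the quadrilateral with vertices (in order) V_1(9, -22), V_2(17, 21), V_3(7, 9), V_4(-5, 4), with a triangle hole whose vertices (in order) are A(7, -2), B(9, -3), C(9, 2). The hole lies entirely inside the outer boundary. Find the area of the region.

353

Outer boundary:
Apply the surveyor's formula: 2A = Σ (x_i·y_{i+1} − x_{i+1}·y_i), indices taken mod 4.
Σ = (563) + (6) + (73) + (74) = 716
Area = |Σ|/2 = 358.
Hole:
Apply the shoelace (surveyor's) formula: 2A = Σ (x_i·y_{i+1} − x_{i+1}·y_i), indices taken mod 3.
Cross-terms: -3, 45, -32  ⇒  Σ = 10
Area = |Σ|/2 = 5.
Net area = 358 − 5 = 353.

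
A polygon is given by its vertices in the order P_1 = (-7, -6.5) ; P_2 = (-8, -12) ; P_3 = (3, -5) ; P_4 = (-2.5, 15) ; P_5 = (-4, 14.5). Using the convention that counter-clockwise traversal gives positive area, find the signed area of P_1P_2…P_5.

Apply the surveyor's formula: 2A = Σ (x_i·y_{i+1} − x_{i+1}·y_i), indices taken mod 5.
Cross-terms: 32, 76, 32.5, 23.75, 127.5  ⇒  Σ = 291.75
Signed area = Σ/2 = 145.875 (positive ⇒ counter-clockwise traversal).

145.875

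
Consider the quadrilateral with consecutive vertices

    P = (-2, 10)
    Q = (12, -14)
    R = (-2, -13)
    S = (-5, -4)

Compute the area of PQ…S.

Apply Gauss's area formula: 2A = Σ (x_i·y_{i+1} − x_{i+1}·y_i), indices taken mod 4.
Σ = (-92) + (-184) + (-57) + (-58) = -391
Area = |Σ|/2 = 195.5.

195.5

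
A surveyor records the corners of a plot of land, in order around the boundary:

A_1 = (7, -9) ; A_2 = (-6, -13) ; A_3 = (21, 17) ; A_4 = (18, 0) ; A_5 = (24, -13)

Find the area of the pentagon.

Σ = (-145) + (171) + (-306) + (-234) + (-125) = -639
Area = |Σ|/2 = 319.5.

319.5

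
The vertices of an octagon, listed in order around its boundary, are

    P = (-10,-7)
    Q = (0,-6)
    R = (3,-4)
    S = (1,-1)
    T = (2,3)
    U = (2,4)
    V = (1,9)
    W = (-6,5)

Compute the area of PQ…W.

125.5

Σ = (60) + (18) + (1) + (5) + (2) + (14) + (59) + (92) = 251
Area = |Σ|/2 = 125.5.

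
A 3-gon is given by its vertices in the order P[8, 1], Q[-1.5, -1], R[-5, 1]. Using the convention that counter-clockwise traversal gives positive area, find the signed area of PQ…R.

-13

Σ = (-6.5) + (-6.5) + (-13) = -26
Signed area = Σ/2 = -13 (negative ⇒ clockwise traversal).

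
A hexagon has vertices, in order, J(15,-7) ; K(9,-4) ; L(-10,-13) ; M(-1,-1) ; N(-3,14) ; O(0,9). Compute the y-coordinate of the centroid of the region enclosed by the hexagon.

Apply Gauss's area formula. First the cross-terms c_i = x_i·y_{i+1} − x_{i+1}·y_i:
  3, -157, -3, -17, -27, -135  ⇒  2A = -336, A = -168.
Then Σ (y_i + y_{i+1})·c_i = 1566, so ȳ = 1566 / (6·(-168)) = -87/56.

-87/56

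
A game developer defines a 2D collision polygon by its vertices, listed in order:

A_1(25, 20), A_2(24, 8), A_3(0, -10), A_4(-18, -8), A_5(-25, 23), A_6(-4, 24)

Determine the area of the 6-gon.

Apply the shoelace formula: 2A = Σ (x_i·y_{i+1} − x_{i+1}·y_i), indices taken mod 6.
Σ = (-280) + (-240) + (-180) + (-614) + (-508) + (-680) = -2502
Area = |Σ|/2 = 1251.

1251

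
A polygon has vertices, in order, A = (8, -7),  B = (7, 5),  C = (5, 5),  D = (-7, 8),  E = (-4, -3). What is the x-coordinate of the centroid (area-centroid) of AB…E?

10/9

Apply the shoelace (surveyor's) formula. First the cross-terms c_i = x_i·y_{i+1} − x_{i+1}·y_i:
  89, 10, 75, 53, 52  ⇒  2A = 279, A = 139.5.
Then Σ (x_i + x_{i+1})·c_i = 930, so x̄ = 930 / (6·139.5) = 10/9.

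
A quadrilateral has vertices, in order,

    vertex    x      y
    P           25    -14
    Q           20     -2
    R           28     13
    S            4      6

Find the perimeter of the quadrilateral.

84

|PQ| = √((-5)² + (12)²) = √169 = 13
|QR| = √((8)² + (15)²) = √289 = 17
|RS| = √((-24)² + (-7)²) = √625 = 25
|SP| = √((21)² + (-20)²) = √841 = 29
Perimeter = 13 + 17 + 25 + 29 = 84.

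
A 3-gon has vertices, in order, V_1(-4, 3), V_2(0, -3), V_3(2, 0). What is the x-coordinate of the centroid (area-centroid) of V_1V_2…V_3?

-2/3

Apply the shoelace (surveyor's) formula. First the cross-terms c_i = x_i·y_{i+1} − x_{i+1}·y_i:
  12, 6, 6  ⇒  2A = 24, A = 12.
Then Σ (x_i + x_{i+1})·c_i = -48, so x̄ = -48 / (6·12) = -2/3.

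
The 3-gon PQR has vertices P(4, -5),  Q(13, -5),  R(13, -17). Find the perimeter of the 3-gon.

36

|PQ| = √((9)² + (0)²) = √81 = 9
|QR| = √((0)² + (-12)²) = √144 = 12
|RP| = √((-9)² + (12)²) = √225 = 15
Perimeter = 9 + 12 + 15 = 36.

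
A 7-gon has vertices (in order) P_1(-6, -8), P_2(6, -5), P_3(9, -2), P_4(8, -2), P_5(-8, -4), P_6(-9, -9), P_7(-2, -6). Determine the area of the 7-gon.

Σ = (78) + (33) + (-2) + (-48) + (36) + (36) + (-20) = 113
Area = |Σ|/2 = 56.5.

56.5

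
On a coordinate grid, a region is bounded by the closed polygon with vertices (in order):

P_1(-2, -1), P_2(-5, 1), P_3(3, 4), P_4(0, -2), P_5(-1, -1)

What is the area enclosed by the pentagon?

Apply the shoelace (surveyor's) formula: 2A = Σ (x_i·y_{i+1} − x_{i+1}·y_i), indices taken mod 5.
Σ = (-7) + (-23) + (-6) + (-2) + (-1) = -39
Area = |Σ|/2 = 19.5.

19.5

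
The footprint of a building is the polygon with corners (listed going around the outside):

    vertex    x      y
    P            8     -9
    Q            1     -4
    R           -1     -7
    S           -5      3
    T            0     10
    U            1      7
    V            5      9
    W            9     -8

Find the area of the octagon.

148

Apply Gauss's area formula: 2A = Σ (x_i·y_{i+1} − x_{i+1}·y_i), indices taken mod 8.
Σ = (-23) + (-11) + (-38) + (-50) + (-10) + (-26) + (-121) + (-17) = -296
Area = |Σ|/2 = 148.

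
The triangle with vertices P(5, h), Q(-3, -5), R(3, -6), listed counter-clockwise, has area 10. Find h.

-3

The doubled signed area Σ (x_i y_{i+1} − x_{i+1} y_i) is linear in h.
With h=0 it equals 38; the coefficient of h is 6 (from the two edges through P).
So 6·h + 38 = 2·10 = 20 ⇒ h = -3.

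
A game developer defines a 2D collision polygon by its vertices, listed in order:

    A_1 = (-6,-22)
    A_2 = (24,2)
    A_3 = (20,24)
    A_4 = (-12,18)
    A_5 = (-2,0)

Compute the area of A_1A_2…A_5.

890

Apply the surveyor's formula: 2A = Σ (x_i·y_{i+1} − x_{i+1}·y_i), indices taken mod 5.
A_1→A_2: (-6)(2) − (24)(-22) = 516
A_2→A_3: (24)(24) − (20)(2) = 536
A_3→A_4: (20)(18) − (-12)(24) = 648
A_4→A_5: (-12)(0) − (-2)(18) = 36
A_5→A_1: (-2)(-22) − (-6)(0) = 44
Σ = 1780
Area = |Σ|/2 = 890.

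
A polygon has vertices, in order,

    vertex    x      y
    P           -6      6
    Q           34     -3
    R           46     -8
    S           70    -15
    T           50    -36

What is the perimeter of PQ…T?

|PQ| = √((40)² + (-9)²) = √1681 = 41
|QR| = √((12)² + (-5)²) = √169 = 13
|RS| = √((24)² + (-7)²) = √625 = 25
|ST| = √((-20)² + (-21)²) = √841 = 29
|TP| = √((-56)² + (42)²) = √4900 = 70
Perimeter = 41 + 13 + 25 + 29 + 70 = 178.

178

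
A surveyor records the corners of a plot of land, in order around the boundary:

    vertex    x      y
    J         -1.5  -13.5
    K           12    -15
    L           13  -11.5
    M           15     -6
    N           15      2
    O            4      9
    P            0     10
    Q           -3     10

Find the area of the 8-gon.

354.25

Apply Gauss's area formula: 2A = Σ (x_i·y_{i+1} − x_{i+1}·y_i), indices taken mod 8.
J→K: (-1.5)(-15) − (12)(-13.5) = 184.5
K→L: (12)(-11.5) − (13)(-15) = 57
L→M: (13)(-6) − (15)(-11.5) = 94.5
M→N: (15)(2) − (15)(-6) = 120
N→O: (15)(9) − (4)(2) = 127
O→P: (4)(10) − (0)(9) = 40
P→Q: (0)(10) − (-3)(10) = 30
Q→J: (-3)(-13.5) − (-1.5)(10) = 55.5
Σ = 708.5
Area = |Σ|/2 = 354.25.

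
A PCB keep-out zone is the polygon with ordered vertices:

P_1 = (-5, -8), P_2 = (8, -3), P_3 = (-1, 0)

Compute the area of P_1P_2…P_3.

Apply Gauss's area formula: 2A = Σ (x_i·y_{i+1} − x_{i+1}·y_i), indices taken mod 3.
Cross-terms: 79, -3, 8  ⇒  Σ = 84
Area = |Σ|/2 = 42.

42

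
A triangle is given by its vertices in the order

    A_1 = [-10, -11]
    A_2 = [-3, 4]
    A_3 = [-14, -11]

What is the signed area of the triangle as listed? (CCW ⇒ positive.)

Apply the shoelace formula: 2A = Σ (x_i·y_{i+1} − x_{i+1}·y_i), indices taken mod 3.
Σ = (-73) + (89) + (44) = 60
Signed area = Σ/2 = 30 (positive ⇒ counter-clockwise traversal).

30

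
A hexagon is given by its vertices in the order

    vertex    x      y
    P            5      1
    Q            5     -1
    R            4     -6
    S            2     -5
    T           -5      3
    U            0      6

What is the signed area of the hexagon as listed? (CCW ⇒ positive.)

-61.5

Apply the shoelace formula: 2A = Σ (x_i·y_{i+1} − x_{i+1}·y_i), indices taken mod 6.
Cross-terms: -10, -26, -8, -19, -30, -30  ⇒  Σ = -123
Signed area = Σ/2 = -61.5 (negative ⇒ clockwise traversal).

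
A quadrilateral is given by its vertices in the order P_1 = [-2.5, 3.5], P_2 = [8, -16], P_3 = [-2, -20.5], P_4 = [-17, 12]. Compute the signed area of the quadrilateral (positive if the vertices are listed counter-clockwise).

-293

Σ = (12) + (-196) + (-372.5) + (-29.5) = -586
Signed area = Σ/2 = -293 (negative ⇒ clockwise traversal).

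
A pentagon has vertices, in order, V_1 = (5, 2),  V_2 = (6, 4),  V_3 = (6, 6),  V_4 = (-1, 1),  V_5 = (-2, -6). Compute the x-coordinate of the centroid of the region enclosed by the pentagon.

Apply the shoelace formula. First the cross-terms c_i = x_i·y_{i+1} − x_{i+1}·y_i:
  8, 12, 12, 8, 26  ⇒  2A = 66, A = 33.
Then Σ (x_i + x_{i+1})·c_i = 346, so x̄ = 346 / (6·33) = 173/99.

173/99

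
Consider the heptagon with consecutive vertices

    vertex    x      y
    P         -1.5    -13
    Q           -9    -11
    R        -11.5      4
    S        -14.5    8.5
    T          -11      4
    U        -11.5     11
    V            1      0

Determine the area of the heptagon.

Apply the surveyor's formula: 2A = Σ (x_i·y_{i+1} − x_{i+1}·y_i), indices taken mod 7.
P→Q: (-1.5)(-11) − (-9)(-13) = -100.5
Q→R: (-9)(4) − (-11.5)(-11) = -162.5
R→S: (-11.5)(8.5) − (-14.5)(4) = -39.75
S→T: (-14.5)(4) − (-11)(8.5) = 35.5
T→U: (-11)(11) − (-11.5)(4) = -75
U→V: (-11.5)(0) − (1)(11) = -11
V→P: (1)(-13) − (-1.5)(0) = -13
Σ = -366.25
Area = |Σ|/2 = 183.125.

183.125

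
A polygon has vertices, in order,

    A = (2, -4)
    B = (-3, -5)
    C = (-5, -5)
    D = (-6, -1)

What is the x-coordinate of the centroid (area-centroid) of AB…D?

-91/31

Apply Gauss's area formula. First the cross-terms c_i = x_i·y_{i+1} − x_{i+1}·y_i:
  -22, -10, -25, 26  ⇒  2A = -31, A = -15.5.
Then Σ (x_i + x_{i+1})·c_i = 273, so x̄ = 273 / (6·(-15.5)) = -91/31.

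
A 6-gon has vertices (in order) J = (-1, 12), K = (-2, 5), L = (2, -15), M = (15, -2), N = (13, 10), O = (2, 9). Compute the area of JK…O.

283

Apply Gauss's area formula: 2A = Σ (x_i·y_{i+1} − x_{i+1}·y_i), indices taken mod 6.
Σ = (19) + (20) + (221) + (176) + (97) + (33) = 566
Area = |Σ|/2 = 283.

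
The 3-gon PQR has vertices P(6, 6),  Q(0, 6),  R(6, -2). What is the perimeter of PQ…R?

|PQ| = √((-6)² + (0)²) = √36 = 6
|QR| = √((6)² + (-8)²) = √100 = 10
|RP| = √((0)² + (8)²) = √64 = 8
Perimeter = 6 + 10 + 8 = 24.

24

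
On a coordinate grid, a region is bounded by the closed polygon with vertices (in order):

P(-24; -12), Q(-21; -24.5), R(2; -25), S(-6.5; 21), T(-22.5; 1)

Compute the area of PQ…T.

774.75

Apply the shoelace (surveyor's) formula: 2A = Σ (x_i·y_{i+1} − x_{i+1}·y_i), indices taken mod 5.
P→Q: (-24)(-24.5) − (-21)(-12) = 336
Q→R: (-21)(-25) − (2)(-24.5) = 574
R→S: (2)(21) − (-6.5)(-25) = -120.5
S→T: (-6.5)(1) − (-22.5)(21) = 466
T→P: (-22.5)(-12) − (-24)(1) = 294
Σ = 1549.5
Area = |Σ|/2 = 774.75.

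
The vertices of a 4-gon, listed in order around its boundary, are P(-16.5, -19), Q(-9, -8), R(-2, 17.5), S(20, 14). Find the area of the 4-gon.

369.75

Apply Gauss's area formula: 2A = Σ (x_i·y_{i+1} − x_{i+1}·y_i), indices taken mod 4.
Σ = (-39) + (-173.5) + (-378) + (-149) = -739.5
Area = |Σ|/2 = 369.75.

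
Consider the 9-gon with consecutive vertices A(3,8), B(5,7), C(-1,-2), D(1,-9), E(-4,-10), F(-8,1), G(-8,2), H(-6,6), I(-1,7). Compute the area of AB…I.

Apply Gauss's area formula: 2A = Σ (x_i·y_{i+1} − x_{i+1}·y_i), indices taken mod 9.
Cross-terms: -19, -3, 11, -46, -84, -8, -36, -36, -29  ⇒  Σ = -250
Area = |Σ|/2 = 125.

125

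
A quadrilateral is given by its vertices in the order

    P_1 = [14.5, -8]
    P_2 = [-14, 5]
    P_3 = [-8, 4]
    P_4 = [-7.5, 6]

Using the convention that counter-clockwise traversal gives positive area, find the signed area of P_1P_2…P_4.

-50.25

Σ = (-39.5) + (-16) + (-18) + (-27) = -100.5
Signed area = Σ/2 = -50.25 (negative ⇒ clockwise traversal).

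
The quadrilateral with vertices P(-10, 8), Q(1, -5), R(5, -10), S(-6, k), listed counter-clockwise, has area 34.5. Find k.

8

The doubled signed area Σ (x_i y_{i+1} − x_{i+1} y_i) is linear in k.
With k=0 it equals -51; the coefficient of k is 15 (from the two edges through S).
So 15·k + -51 = 2·34.5 = 69 ⇒ k = 8.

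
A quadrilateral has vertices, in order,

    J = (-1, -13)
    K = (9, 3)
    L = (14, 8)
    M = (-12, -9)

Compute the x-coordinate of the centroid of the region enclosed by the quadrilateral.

-41/87

Apply the surveyor's formula. First the cross-terms c_i = x_i·y_{i+1} − x_{i+1}·y_i:
  114, 30, -30, 147  ⇒  2A = 261, A = 130.5.
Then Σ (x_i + x_{i+1})·c_i = -369, so x̄ = -369 / (6·130.5) = -41/87.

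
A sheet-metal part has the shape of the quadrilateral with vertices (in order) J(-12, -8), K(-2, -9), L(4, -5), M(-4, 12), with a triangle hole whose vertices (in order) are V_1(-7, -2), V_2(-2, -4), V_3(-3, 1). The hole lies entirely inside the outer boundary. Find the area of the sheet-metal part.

Outer boundary:
Apply the shoelace formula: 2A = Σ (x_i·y_{i+1} − x_{i+1}·y_i), indices taken mod 4.
Cross-terms: 92, 46, 28, 176  ⇒  Σ = 342
Area = |Σ|/2 = 171.
Hole:
Apply the surveyor's formula: 2A = Σ (x_i·y_{i+1} − x_{i+1}·y_i), indices taken mod 3.
Σ = (24) + (-14) + (13) = 23
Area = |Σ|/2 = 11.5.
Net area = 171 − 11.5 = 159.5.

159.5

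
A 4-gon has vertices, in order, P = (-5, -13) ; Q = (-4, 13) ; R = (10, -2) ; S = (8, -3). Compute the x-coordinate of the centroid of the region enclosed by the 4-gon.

8/31

Apply the shoelace formula. First the cross-terms c_i = x_i·y_{i+1} − x_{i+1}·y_i:
  -117, -122, -14, -119  ⇒  2A = -372, A = -186.
Then Σ (x_i + x_{i+1})·c_i = -288, so x̄ = -288 / (6·(-186)) = 8/31.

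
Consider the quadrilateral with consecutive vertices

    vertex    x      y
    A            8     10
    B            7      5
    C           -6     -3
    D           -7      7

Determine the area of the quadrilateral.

105

Apply Gauss's area formula: 2A = Σ (x_i·y_{i+1} − x_{i+1}·y_i), indices taken mod 4.
Σ = (-30) + (9) + (-63) + (-126) = -210
Area = |Σ|/2 = 105.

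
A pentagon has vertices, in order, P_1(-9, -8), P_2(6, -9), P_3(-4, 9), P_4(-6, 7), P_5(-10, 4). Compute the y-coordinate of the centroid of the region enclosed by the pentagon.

-347/201

Apply the shoelace (surveyor's) formula. First the cross-terms c_i = x_i·y_{i+1} − x_{i+1}·y_i:
  129, 18, 26, 46, 116  ⇒  2A = 335, A = 167.5.
Then Σ (y_i + y_{i+1})·c_i = -1735, so ȳ = -1735 / (6·167.5) = -347/201.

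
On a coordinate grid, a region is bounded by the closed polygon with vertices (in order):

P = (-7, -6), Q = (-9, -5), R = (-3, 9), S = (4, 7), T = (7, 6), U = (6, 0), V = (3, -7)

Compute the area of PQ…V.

Cross-terms: -19, -96, -57, -25, -36, -42, -67  ⇒  Σ = -342
Area = |Σ|/2 = 171.

171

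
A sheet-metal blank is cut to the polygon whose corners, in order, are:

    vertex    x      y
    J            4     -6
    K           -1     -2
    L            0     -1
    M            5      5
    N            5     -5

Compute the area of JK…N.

34

J→K: (4)(-2) − (-1)(-6) = -14
K→L: (-1)(-1) − (0)(-2) = 1
L→M: (0)(5) − (5)(-1) = 5
M→N: (5)(-5) − (5)(5) = -50
N→J: (5)(-6) − (4)(-5) = -10
Σ = -68
Area = |Σ|/2 = 34.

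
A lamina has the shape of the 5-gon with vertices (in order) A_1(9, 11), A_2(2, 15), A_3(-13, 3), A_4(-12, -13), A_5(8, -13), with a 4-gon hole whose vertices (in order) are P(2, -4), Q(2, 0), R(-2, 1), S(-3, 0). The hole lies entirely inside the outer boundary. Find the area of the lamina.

Outer boundary:
A_1→A_2: (9)(15) − (2)(11) = 113
A_2→A_3: (2)(3) − (-13)(15) = 201
A_3→A_4: (-13)(-13) − (-12)(3) = 205
A_4→A_5: (-12)(-13) − (8)(-13) = 260
A_5→A_1: (8)(11) − (9)(-13) = 205
Σ = 984
Area = |Σ|/2 = 492.
Hole:
Σ = (8) + (2) + (3) + (12) = 25
Area = |Σ|/2 = 12.5.
Net area = 492 − 12.5 = 479.5.

479.5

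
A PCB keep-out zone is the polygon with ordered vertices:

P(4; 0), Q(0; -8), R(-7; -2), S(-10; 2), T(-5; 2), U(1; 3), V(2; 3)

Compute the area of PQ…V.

82

Apply the shoelace (surveyor's) formula: 2A = Σ (x_i·y_{i+1} − x_{i+1}·y_i), indices taken mod 7.
Σ = (-32) + (-56) + (-34) + (-10) + (-17) + (-3) + (-12) = -164
Area = |Σ|/2 = 82.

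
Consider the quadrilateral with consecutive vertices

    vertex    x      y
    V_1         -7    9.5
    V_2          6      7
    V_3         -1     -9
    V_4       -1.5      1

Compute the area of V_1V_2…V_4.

87.375

Apply Gauss's area formula: 2A = Σ (x_i·y_{i+1} − x_{i+1}·y_i), indices taken mod 4.
Cross-terms: -106, -47, -14.5, -7.25  ⇒  Σ = -174.75
Area = |Σ|/2 = 87.375.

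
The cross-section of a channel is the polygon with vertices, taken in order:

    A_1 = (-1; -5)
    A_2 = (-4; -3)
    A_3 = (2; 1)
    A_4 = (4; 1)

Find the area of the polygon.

18

Apply the shoelace formula: 2A = Σ (x_i·y_{i+1} − x_{i+1}·y_i), indices taken mod 4.
Σ = (-17) + (2) + (-2) + (-19) = -36
Area = |Σ|/2 = 18.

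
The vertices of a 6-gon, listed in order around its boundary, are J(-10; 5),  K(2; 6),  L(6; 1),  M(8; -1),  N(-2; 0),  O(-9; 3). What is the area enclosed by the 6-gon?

70.5

Apply the surveyor's formula: 2A = Σ (x_i·y_{i+1} − x_{i+1}·y_i), indices taken mod 6.
Cross-terms: -70, -34, -14, -2, -6, -15  ⇒  Σ = -141
Area = |Σ|/2 = 70.5.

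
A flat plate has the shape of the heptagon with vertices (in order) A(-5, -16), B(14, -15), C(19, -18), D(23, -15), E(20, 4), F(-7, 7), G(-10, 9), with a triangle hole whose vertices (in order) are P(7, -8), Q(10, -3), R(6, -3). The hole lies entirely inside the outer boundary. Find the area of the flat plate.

606.5

Outer boundary:
Apply the shoelace formula: 2A = Σ (x_i·y_{i+1} − x_{i+1}·y_i), indices taken mod 7.
Cross-terms: 299, 33, 129, 392, 168, 7, 205  ⇒  Σ = 1233
Area = |Σ|/2 = 616.5.
Hole:
Σ = (59) + (-12) + (-27) = 20
Area = |Σ|/2 = 10.
Net area = 616.5 − 10 = 606.5.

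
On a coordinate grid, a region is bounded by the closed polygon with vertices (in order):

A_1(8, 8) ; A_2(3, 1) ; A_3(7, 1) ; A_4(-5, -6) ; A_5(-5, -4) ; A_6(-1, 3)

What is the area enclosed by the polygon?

59

Apply the surveyor's formula: 2A = Σ (x_i·y_{i+1} − x_{i+1}·y_i), indices taken mod 6.
Cross-terms: -16, -4, -37, -10, -19, -32  ⇒  Σ = -118
Area = |Σ|/2 = 59.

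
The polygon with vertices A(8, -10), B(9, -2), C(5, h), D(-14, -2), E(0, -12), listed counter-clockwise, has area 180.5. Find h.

The doubled signed area Σ (x_i y_{i+1} − x_{i+1} y_i) is linear in h.
With h=0 it equals 338; the coefficient of h is 23 (from the two edges through C).
So 23·h + 338 = 2·180.5 = 361 ⇒ h = 1.

1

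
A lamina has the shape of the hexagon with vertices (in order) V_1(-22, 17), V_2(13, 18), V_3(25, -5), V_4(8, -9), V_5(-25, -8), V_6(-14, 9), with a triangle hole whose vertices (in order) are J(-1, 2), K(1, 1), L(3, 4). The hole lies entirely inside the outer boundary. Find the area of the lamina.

987.5

Outer boundary:
Apply the surveyor's formula: 2A = Σ (x_i·y_{i+1} − x_{i+1}·y_i), indices taken mod 6.
V_1→V_2: (-22)(18) − (13)(17) = -617
V_2→V_3: (13)(-5) − (25)(18) = -515
V_3→V_4: (25)(-9) − (8)(-5) = -185
V_4→V_5: (8)(-8) − (-25)(-9) = -289
V_5→V_6: (-25)(9) − (-14)(-8) = -337
V_6→V_1: (-14)(17) − (-22)(9) = -40
Σ = -1983
Area = |Σ|/2 = 991.5.
Hole:
Cross-terms: -3, 1, 10  ⇒  Σ = 8
Area = |Σ|/2 = 4.
Net area = 991.5 − 4 = 987.5.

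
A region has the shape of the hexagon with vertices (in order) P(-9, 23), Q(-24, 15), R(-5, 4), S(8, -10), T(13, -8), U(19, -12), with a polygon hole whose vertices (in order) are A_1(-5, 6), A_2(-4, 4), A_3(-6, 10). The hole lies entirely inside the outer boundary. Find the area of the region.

401.5

Outer boundary:
P→Q: (-9)(15) − (-24)(23) = 417
Q→R: (-24)(4) − (-5)(15) = -21
R→S: (-5)(-10) − (8)(4) = 18
S→T: (8)(-8) − (13)(-10) = 66
T→U: (13)(-12) − (19)(-8) = -4
U→P: (19)(23) − (-9)(-12) = 329
Σ = 805
Area = |Σ|/2 = 402.5.
Hole:
Apply the shoelace (surveyor's) formula: 2A = Σ (x_i·y_{i+1} − x_{i+1}·y_i), indices taken mod 3.
A_1→A_2: (-5)(4) − (-4)(6) = 4
A_2→A_3: (-4)(10) − (-6)(4) = -16
A_3→A_1: (-6)(6) − (-5)(10) = 14
Σ = 2
Area = |Σ|/2 = 1.
Net area = 402.5 − 1 = 401.5.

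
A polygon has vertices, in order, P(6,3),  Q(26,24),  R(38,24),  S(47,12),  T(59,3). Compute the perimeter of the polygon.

|PQ| = √((20)² + (21)²) = √841 = 29
|QR| = √((12)² + (0)²) = √144 = 12
|RS| = √((9)² + (-12)²) = √225 = 15
|ST| = √((12)² + (-9)²) = √225 = 15
|TP| = √((-53)² + (0)²) = √2809 = 53
Perimeter = 29 + 12 + 15 + 15 + 53 = 124.

124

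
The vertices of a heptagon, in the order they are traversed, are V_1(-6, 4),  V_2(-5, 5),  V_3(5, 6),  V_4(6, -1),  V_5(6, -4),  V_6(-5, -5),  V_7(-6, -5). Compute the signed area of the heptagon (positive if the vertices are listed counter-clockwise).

-116.5

Apply Gauss's area formula: 2A = Σ (x_i·y_{i+1} − x_{i+1}·y_i), indices taken mod 7.
Cross-terms: -10, -55, -41, -18, -50, -5, -54  ⇒  Σ = -233
Signed area = Σ/2 = -116.5 (negative ⇒ clockwise traversal).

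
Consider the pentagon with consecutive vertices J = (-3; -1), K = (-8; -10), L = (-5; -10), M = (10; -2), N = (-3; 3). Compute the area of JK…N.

99

Apply the shoelace formula: 2A = Σ (x_i·y_{i+1} − x_{i+1}·y_i), indices taken mod 5.
J→K: (-3)(-10) − (-8)(-1) = 22
K→L: (-8)(-10) − (-5)(-10) = 30
L→M: (-5)(-2) − (10)(-10) = 110
M→N: (10)(3) − (-3)(-2) = 24
N→J: (-3)(-1) − (-3)(3) = 12
Σ = 198
Area = |Σ|/2 = 99.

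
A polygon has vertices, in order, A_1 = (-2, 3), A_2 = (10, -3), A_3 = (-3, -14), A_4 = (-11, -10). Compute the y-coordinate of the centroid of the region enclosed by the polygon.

Apply the surveyor's formula. First the cross-terms c_i = x_i·y_{i+1} − x_{i+1}·y_i:
  -24, -149, -124, -53  ⇒  2A = -350, A = -175.
Then Σ (y_i + y_{i+1})·c_i = 5880, so ȳ = 5880 / (6·(-175)) = -5.6.

-5.6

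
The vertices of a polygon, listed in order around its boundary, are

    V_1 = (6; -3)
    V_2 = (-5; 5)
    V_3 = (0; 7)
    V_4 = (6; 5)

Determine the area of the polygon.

Apply Gauss's area formula: 2A = Σ (x_i·y_{i+1} − x_{i+1}·y_i), indices taken mod 4.
Σ = (15) + (-35) + (-42) + (-48) = -110
Area = |Σ|/2 = 55.

55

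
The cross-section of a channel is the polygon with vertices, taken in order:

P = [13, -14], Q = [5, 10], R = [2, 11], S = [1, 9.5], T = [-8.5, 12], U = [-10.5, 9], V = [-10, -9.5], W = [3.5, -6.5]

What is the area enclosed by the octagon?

Cross-terms: 200, 35, 8, 92.75, 49.5, 189.75, 98.25, 35.5  ⇒  Σ = 708.75
Area = |Σ|/2 = 354.375.

354.375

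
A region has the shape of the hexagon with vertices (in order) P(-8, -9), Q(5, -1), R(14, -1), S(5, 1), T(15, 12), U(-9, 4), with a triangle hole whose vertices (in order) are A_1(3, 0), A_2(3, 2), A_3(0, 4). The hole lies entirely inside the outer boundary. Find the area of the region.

Outer boundary:
Apply the shoelace formula: 2A = Σ (x_i·y_{i+1} − x_{i+1}·y_i), indices taken mod 6.
Σ = (53) + (9) + (19) + (45) + (168) + (113) = 407
Area = |Σ|/2 = 203.5.
Hole:
Apply the shoelace (surveyor's) formula: 2A = Σ (x_i·y_{i+1} − x_{i+1}·y_i), indices taken mod 3.
Σ = (6) + (12) + (-12) = 6
Area = |Σ|/2 = 3.
Net area = 203.5 − 3 = 200.5.

200.5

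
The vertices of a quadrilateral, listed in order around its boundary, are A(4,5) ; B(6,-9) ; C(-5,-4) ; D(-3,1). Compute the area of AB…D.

Apply Gauss's area formula: 2A = Σ (x_i·y_{i+1} − x_{i+1}·y_i), indices taken mod 4.
Cross-terms: -66, -69, -17, -19  ⇒  Σ = -171
Area = |Σ|/2 = 85.5.

85.5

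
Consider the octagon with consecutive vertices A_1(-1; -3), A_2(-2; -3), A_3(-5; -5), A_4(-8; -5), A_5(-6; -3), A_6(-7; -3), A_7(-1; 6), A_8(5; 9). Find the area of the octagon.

Apply Gauss's area formula: 2A = Σ (x_i·y_{i+1} − x_{i+1}·y_i), indices taken mod 8.
Σ = (-3) + (-5) + (-15) + (-6) + (-3) + (-45) + (-39) + (-6) = -122
Area = |Σ|/2 = 61.

61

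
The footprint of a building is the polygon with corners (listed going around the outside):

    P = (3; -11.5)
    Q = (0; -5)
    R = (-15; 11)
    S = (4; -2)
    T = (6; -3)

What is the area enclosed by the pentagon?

82

Apply the shoelace (surveyor's) formula: 2A = Σ (x_i·y_{i+1} − x_{i+1}·y_i), indices taken mod 5.
P→Q: (3)(-5) − (0)(-11.5) = -15
Q→R: (0)(11) − (-15)(-5) = -75
R→S: (-15)(-2) − (4)(11) = -14
S→T: (4)(-3) − (6)(-2) = 0
T→P: (6)(-11.5) − (3)(-3) = -60
Σ = -164
Area = |Σ|/2 = 82.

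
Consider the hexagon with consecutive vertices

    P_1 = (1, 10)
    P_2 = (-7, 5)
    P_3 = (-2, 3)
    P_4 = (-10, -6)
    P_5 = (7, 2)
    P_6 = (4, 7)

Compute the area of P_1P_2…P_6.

Apply the surveyor's formula: 2A = Σ (x_i·y_{i+1} − x_{i+1}·y_i), indices taken mod 6.
Σ = (75) + (-11) + (42) + (22) + (41) + (33) = 202
Area = |Σ|/2 = 101.

101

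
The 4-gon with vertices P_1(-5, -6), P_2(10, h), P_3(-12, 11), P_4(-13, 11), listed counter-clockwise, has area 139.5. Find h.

Write out the shoelace sum; only the two edges meeting at P_2 involve h:
2·Area = [((-5)·h − 10·(-6)) + (10·11 − (-12)·h)] + 144
       = 7·h + 314 = 279
⇒ h = -5.

-5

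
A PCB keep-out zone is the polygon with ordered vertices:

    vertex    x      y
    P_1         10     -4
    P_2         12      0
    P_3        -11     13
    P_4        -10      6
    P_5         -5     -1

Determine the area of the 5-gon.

169

Apply Gauss's area formula: 2A = Σ (x_i·y_{i+1} − x_{i+1}·y_i), indices taken mod 5.
Cross-terms: 48, 156, 64, 40, 30  ⇒  Σ = 338
Area = |Σ|/2 = 169.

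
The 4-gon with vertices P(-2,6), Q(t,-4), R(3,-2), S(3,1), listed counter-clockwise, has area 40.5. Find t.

The doubled signed area Σ (x_i y_{i+1} − x_{i+1} y_i) is linear in t.
With t=0 it equals 49; the coefficient of t is -8 (from the two edges through Q).
So -8·t + 49 = 2·40.5 = 81 ⇒ t = -4.

-4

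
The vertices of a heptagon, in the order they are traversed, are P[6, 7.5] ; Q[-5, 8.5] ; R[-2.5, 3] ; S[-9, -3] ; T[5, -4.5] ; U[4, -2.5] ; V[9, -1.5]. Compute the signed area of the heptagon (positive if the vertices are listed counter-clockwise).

141.625

Apply the surveyor's formula: 2A = Σ (x_i·y_{i+1} − x_{i+1}·y_i), indices taken mod 7.
P→Q: (6)(8.5) − (-5)(7.5) = 88.5
Q→R: (-5)(3) − (-2.5)(8.5) = 6.25
R→S: (-2.5)(-3) − (-9)(3) = 34.5
S→T: (-9)(-4.5) − (5)(-3) = 55.5
T→U: (5)(-2.5) − (4)(-4.5) = 5.5
U→V: (4)(-1.5) − (9)(-2.5) = 16.5
V→P: (9)(7.5) − (6)(-1.5) = 76.5
Σ = 283.25
Signed area = Σ/2 = 141.625 (positive ⇒ counter-clockwise traversal).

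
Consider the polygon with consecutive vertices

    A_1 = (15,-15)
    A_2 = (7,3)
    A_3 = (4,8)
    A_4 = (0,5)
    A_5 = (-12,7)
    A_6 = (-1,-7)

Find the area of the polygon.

Σ = (150) + (44) + (20) + (60) + (91) + (120) = 485
Area = |Σ|/2 = 242.5.

242.5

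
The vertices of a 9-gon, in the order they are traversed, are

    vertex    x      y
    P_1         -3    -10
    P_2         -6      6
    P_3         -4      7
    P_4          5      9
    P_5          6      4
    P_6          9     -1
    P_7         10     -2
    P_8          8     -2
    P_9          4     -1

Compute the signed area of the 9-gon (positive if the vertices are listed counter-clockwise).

-149

P_1→P_2: (-3)(6) − (-6)(-10) = -78
P_2→P_3: (-6)(7) − (-4)(6) = -18
P_3→P_4: (-4)(9) − (5)(7) = -71
P_4→P_5: (5)(4) − (6)(9) = -34
P_5→P_6: (6)(-1) − (9)(4) = -42
P_6→P_7: (9)(-2) − (10)(-1) = -8
P_7→P_8: (10)(-2) − (8)(-2) = -4
P_8→P_9: (8)(-1) − (4)(-2) = 0
P_9→P_1: (4)(-10) − (-3)(-1) = -43
Σ = -298
Signed area = Σ/2 = -149 (negative ⇒ clockwise traversal).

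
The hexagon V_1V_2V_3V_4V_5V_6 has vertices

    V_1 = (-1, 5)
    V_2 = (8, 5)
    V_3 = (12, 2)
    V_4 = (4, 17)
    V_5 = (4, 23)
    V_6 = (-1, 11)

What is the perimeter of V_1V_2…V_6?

56

|V_1V_2| = √((9)² + (0)²) = √81 = 9
|V_2V_3| = √((4)² + (-3)²) = √25 = 5
|V_3V_4| = √((-8)² + (15)²) = √289 = 17
|V_4V_5| = √((0)² + (6)²) = √36 = 6
|V_5V_6| = √((-5)² + (-12)²) = √169 = 13
|V_6V_1| = √((0)² + (-6)²) = √36 = 6
Perimeter = 9 + 5 + 17 + 6 + 13 + 6 = 56.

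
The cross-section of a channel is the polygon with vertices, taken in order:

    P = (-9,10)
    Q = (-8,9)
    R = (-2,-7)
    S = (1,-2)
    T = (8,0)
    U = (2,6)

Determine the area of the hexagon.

111

Apply the surveyor's formula: 2A = Σ (x_i·y_{i+1} − x_{i+1}·y_i), indices taken mod 6.
Σ = (-1) + (74) + (11) + (16) + (48) + (74) = 222
Area = |Σ|/2 = 111.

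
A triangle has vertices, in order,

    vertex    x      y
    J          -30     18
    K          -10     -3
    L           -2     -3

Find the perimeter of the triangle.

|JK| = √((20)² + (-21)²) = √841 = 29
|KL| = √((8)² + (0)²) = √64 = 8
|LJ| = √((-28)² + (21)²) = √1225 = 35
Perimeter = 29 + 8 + 35 = 72.

72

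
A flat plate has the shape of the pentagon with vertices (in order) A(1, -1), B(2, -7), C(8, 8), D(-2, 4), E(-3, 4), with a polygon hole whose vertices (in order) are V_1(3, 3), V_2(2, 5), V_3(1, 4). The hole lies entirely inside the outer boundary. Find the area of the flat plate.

Outer boundary:
Σ = (-5) + (72) + (48) + (4) + (-1) = 118
Area = |Σ|/2 = 59.
Hole:
Apply the shoelace (surveyor's) formula: 2A = Σ (x_i·y_{i+1} − x_{i+1}·y_i), indices taken mod 3.
Cross-terms: 9, 3, -9  ⇒  Σ = 3
Area = |Σ|/2 = 1.5.
Net area = 59 − 1.5 = 57.5.

57.5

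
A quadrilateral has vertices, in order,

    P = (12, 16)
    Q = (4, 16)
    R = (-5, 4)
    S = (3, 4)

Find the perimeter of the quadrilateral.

|PQ| = √((-8)² + (0)²) = √64 = 8
|QR| = √((-9)² + (-12)²) = √225 = 15
|RS| = √((8)² + (0)²) = √64 = 8
|SP| = √((9)² + (12)²) = √225 = 15
Perimeter = 8 + 15 + 8 + 15 = 46.

46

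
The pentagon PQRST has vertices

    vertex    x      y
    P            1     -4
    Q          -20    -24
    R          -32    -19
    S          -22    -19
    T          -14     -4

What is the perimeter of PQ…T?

84

|PQ| = √((-21)² + (-20)²) = √841 = 29
|QR| = √((-12)² + (5)²) = √169 = 13
|RS| = √((10)² + (0)²) = √100 = 10
|ST| = √((8)² + (15)²) = √289 = 17
|TP| = √((15)² + (0)²) = √225 = 15
Perimeter = 29 + 13 + 10 + 17 + 15 = 84.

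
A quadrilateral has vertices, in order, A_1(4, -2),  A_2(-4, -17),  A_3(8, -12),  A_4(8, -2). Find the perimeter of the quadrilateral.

44

|A_1A_2| = √((-8)² + (-15)²) = √289 = 17
|A_2A_3| = √((12)² + (5)²) = √169 = 13
|A_3A_4| = √((0)² + (10)²) = √100 = 10
|A_4A_1| = √((-4)² + (0)²) = √16 = 4
Perimeter = 17 + 13 + 10 + 4 = 44.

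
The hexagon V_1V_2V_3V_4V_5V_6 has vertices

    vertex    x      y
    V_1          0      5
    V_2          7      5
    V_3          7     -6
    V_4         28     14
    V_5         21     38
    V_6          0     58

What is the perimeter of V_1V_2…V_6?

|V_1V_2| = √((7)² + (0)²) = √49 = 7
|V_2V_3| = √((0)² + (-11)²) = √121 = 11
|V_3V_4| = √((21)² + (20)²) = √841 = 29
|V_4V_5| = √((-7)² + (24)²) = √625 = 25
|V_5V_6| = √((-21)² + (20)²) = √841 = 29
|V_6V_1| = √((0)² + (-53)²) = √2809 = 53
Perimeter = 7 + 11 + 29 + 25 + 29 + 53 = 154.

154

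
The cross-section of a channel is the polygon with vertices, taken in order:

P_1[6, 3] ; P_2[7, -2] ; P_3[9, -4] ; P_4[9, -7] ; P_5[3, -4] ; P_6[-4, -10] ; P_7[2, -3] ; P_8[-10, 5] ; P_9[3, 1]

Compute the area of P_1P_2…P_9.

Apply the shoelace formula: 2A = Σ (x_i·y_{i+1} − x_{i+1}·y_i), indices taken mod 9.
Σ = (-33) + (-10) + (-27) + (-15) + (-46) + (32) + (-20) + (-25) + (3) = -141
Area = |Σ|/2 = 70.5.

70.5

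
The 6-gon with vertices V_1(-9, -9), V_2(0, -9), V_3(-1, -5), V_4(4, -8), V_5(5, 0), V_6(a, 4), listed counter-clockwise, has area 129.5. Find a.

Write out the shoelace sum; only the two edges meeting at V_6 involve a:
2·Area = [(5·4 − a·0) + (a·(-9) − (-9)·4)] + 140
       = -9·a + 196 = 259
⇒ a = -7.

-7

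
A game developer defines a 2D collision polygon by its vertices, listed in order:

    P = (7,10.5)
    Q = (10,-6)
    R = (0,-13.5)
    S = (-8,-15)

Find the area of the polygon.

Apply the shoelace (surveyor's) formula: 2A = Σ (x_i·y_{i+1} − x_{i+1}·y_i), indices taken mod 4.
Cross-terms: -147, -135, -108, 21  ⇒  Σ = -369
Area = |Σ|/2 = 184.5.

184.5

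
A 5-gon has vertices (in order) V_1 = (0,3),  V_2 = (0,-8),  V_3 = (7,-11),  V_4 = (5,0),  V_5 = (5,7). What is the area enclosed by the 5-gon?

80.5

Apply the surveyor's formula: 2A = Σ (x_i·y_{i+1} − x_{i+1}·y_i), indices taken mod 5.
Σ = (0) + (56) + (55) + (35) + (15) = 161
Area = |Σ|/2 = 80.5.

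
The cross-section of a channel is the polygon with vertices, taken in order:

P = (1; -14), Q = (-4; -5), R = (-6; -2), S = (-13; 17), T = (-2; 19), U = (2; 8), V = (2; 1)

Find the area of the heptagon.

Apply Gauss's area formula: 2A = Σ (x_i·y_{i+1} − x_{i+1}·y_i), indices taken mod 7.
Σ = (-61) + (-22) + (-128) + (-213) + (-54) + (-14) + (-29) = -521
Area = |Σ|/2 = 260.5.

260.5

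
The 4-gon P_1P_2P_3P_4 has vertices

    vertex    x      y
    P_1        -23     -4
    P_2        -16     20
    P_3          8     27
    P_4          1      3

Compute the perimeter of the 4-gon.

|P_1P_2| = √((7)² + (24)²) = √625 = 25
|P_2P_3| = √((24)² + (7)²) = √625 = 25
|P_3P_4| = √((-7)² + (-24)²) = √625 = 25
|P_4P_1| = √((-24)² + (-7)²) = √625 = 25
Perimeter = 25 + 25 + 25 + 25 = 100.

100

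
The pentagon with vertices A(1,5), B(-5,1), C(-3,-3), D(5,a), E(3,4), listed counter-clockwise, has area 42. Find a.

1

The doubled signed area Σ (x_i y_{i+1} − x_{i+1} y_i) is linear in a.
With a=0 it equals 90; the coefficient of a is -6 (from the two edges through D).
So -6·a + 90 = 2·42 = 84 ⇒ a = 1.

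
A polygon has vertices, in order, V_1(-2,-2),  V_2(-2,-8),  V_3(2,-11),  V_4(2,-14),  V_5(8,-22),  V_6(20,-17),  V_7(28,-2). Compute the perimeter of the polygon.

84

|V_1V_2| = √((0)² + (-6)²) = √36 = 6
|V_2V_3| = √((4)² + (-3)²) = √25 = 5
|V_3V_4| = √((0)² + (-3)²) = √9 = 3
|V_4V_5| = √((6)² + (-8)²) = √100 = 10
|V_5V_6| = √((12)² + (5)²) = √169 = 13
|V_6V_7| = √((8)² + (15)²) = √289 = 17
|V_7V_1| = √((-30)² + (0)²) = √900 = 30
Perimeter = 6 + 5 + 3 + 10 + 13 + 17 + 30 = 84.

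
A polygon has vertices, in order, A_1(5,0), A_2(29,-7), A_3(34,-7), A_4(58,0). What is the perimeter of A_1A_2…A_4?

108

|A_1A_2| = √((24)² + (-7)²) = √625 = 25
|A_2A_3| = √((5)² + (0)²) = √25 = 5
|A_3A_4| = √((24)² + (7)²) = √625 = 25
|A_4A_1| = √((-53)² + (0)²) = √2809 = 53
Perimeter = 25 + 5 + 25 + 53 = 108.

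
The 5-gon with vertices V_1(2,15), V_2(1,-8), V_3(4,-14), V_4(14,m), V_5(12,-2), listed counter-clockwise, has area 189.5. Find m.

Write out the shoelace sum; only the two edges meeting at V_4 involve m:
2·Area = [(4·m − 14·(-14)) + (14·(-2) − 12·m)] + 171
       = -8·m + 339 = 379
⇒ m = -5.

-5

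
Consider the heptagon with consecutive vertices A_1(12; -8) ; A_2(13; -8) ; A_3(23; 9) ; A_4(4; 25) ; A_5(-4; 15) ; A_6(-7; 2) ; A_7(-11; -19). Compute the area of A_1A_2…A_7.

Cross-terms: 8, 301, 539, 160, 97, 155, 316  ⇒  Σ = 1576
Area = |Σ|/2 = 788.

788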